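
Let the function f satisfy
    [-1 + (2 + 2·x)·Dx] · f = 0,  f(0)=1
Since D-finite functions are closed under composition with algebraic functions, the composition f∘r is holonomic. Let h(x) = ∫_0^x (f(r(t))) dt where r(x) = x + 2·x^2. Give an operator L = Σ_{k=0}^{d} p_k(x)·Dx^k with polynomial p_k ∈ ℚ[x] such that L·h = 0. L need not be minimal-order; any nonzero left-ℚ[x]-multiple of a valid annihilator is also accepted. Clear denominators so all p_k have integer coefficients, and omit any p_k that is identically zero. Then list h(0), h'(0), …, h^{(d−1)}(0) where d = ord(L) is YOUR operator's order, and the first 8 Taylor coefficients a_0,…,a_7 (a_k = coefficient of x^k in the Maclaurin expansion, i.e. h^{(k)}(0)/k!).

f: a_k = 1, 1/2, -1/8, 1/16, -5/128, 7/256, -21/1024, 33/2048, …
Substitute x→r, Dx→(1/r')Dx; clear ⇒ L₀.
Integrate: L := L₀·Dx.
L = (-1 - 4·x)·Dx + (2 + 2·x + 4·x^2)·Dx^2  (order 2).
h: a_k = 0, 1, 1/4, 7/24, -7/64, -21/640, 119/1536, -27/1024, …
ICs: h(0) = 0, h′(0) = 1.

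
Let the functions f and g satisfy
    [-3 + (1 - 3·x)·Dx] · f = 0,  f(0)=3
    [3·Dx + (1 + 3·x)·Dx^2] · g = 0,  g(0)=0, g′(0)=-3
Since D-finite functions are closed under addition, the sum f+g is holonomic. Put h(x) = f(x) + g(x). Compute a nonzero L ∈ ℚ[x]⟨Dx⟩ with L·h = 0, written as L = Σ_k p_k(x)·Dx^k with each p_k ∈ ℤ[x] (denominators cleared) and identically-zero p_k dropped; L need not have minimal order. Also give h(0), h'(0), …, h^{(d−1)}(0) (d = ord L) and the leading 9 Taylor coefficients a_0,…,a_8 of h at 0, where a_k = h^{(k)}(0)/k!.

f: a_k = 3, 9, 27, 81, 243, 729, 2187, 6561, 19683, …
g: a_k = 0, -3, 9/2, -9, 81/4, -243/5, 243/2, -2187/7, 6561/8, …
h₀=f+g: left-lcm gives L₀, ord ≤ 3.
L = (30 + 18·x)·Dx + (4 + 48·x + 36·x^2)·Dx^2 + (-1 - x + 9·x^2 + 9·x^3)·Dx^3  (order 3).
h: a_k = 3, 6, 63/2, 72, 1053/4, 3402/5, 4617/2, 43740/7, 164025/8, …
ICs: h(0) = 3, h′(0) = 6, h′′(0) = 63.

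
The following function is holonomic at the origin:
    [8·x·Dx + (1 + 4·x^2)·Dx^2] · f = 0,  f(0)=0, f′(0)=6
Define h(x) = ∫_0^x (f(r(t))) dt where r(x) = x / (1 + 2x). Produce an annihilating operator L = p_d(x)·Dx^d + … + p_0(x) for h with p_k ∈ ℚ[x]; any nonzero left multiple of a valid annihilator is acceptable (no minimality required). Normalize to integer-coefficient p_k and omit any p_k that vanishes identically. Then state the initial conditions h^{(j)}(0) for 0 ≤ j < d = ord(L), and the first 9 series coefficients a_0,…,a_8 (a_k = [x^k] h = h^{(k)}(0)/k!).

L = (4 + 16·x)·Dx^2 + (1 + 4·x + 8·x^2)·Dx^3  (order 3).
h: a_k = 0, 0, 3, -4, 4, 0, -64/5, 256/7, -384/7, …
ICs: h(0) = 0, h′(0) = 0, h′′(0) = 6.

f: a_k = 0, 6, 0, -8, 0, 96/5, 0, -384/7, 0, …
h₀=f(r): pull back L_f along r ⇒ L₀.
h=∫h₀ ⇒ L = L₀·Dx.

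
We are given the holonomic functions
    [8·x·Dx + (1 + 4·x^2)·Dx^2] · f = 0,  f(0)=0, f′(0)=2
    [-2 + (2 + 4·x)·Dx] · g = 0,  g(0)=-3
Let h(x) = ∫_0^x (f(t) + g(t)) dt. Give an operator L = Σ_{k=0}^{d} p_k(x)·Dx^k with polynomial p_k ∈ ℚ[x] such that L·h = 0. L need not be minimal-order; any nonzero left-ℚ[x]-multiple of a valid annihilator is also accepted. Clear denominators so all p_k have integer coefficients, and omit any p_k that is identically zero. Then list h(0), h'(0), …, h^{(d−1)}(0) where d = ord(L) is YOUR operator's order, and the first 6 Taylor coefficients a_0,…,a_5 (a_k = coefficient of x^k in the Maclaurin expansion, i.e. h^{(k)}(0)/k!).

f: a_k = 0, 2, 0, -8/3, 0, 32/5, …
g: a_k = -3, -3, 3/2, -3/2, 15/8, -21/8, …
Sum ⇒ L₀ = lclm(L_f,L_g) in ℚ(x)⟨Dx⟩.
∫: right-multiply L₀ by Dx.
L = (-8 - 40·x + 96·x^2 + 96·x^3)·Dx^2 + (-11 - 32·x + 40·x^2 + 384·x^3 + 336·x^4)·Dx^3 + (-1 + 6·x + 24·x^2 + 48·x^3 + 112·x^4 + 96·x^5)·Dx^4  (order 4).
h: a_k = 0, -3, -1/2, 1/2, -25/24, 3/8, …
ICs: h(0) = 0, h′(0) = -3, h′′(0) = -1, h′′′(0) = 3.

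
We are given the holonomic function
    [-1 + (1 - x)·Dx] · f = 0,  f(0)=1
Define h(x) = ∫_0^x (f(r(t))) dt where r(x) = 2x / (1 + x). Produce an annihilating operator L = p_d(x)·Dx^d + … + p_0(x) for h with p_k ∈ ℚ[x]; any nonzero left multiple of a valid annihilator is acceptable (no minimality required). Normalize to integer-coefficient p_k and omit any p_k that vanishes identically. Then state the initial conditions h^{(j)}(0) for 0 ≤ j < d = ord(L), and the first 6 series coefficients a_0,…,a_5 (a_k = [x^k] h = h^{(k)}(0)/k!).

f: a_k = 1, 1, 1, 1, 1, 1, …
Change of var in L_f (x↦r) gives L₀.
h=∫h₀ ⇒ L = L₀·Dx.
L = 2·Dx + (-1 + x^2)·Dx^2  (order 2).
h: a_k = 0, 1, 1, 2/3, 1/2, 2/5, …
ICs: h(0) = 0, h′(0) = 1.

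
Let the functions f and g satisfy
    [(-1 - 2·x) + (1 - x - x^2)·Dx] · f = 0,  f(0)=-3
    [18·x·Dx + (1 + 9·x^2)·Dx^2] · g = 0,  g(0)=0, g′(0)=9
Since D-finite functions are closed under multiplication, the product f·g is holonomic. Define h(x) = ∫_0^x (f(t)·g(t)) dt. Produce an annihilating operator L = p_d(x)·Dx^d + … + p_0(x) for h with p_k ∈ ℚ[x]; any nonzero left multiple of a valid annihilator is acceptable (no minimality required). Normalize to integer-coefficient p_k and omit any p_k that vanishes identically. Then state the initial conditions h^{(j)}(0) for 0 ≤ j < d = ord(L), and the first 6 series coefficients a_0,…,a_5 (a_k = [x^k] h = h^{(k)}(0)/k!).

L = (2 + 18·x + 54·x^2)·Dx + (2 - 14·x + 36·x^2 + 54·x^3)·Dx^2 + (-1 + x - 8·x^2 + 9·x^3 + 9·x^4)·Dx^3  (order 3).
h: a_k = 0, 0, -27/2, -9, 27/4, 0, …
ICs: h(0) = 0, h′(0) = 0, h′′(0) = -27.

f: a_k = -3, -3, -6, -9, -15, -24, …
g: a_k = 0, 9, 0, -27, 0, 729/5, …
h₀=f·g: eliminate ⇒ L₀, order ≤ 1·2.
h=∫₀ˣh₀: take L = L₀·Dx.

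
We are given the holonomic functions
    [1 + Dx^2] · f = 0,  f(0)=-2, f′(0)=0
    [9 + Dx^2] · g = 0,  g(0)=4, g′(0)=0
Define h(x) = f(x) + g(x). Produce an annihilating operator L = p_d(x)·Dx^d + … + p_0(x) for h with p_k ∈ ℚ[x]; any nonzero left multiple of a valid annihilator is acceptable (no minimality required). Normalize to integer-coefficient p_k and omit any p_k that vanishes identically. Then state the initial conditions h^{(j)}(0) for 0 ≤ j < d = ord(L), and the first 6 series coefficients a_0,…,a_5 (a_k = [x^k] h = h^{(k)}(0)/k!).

L = 9 + 10·Dx^2 + Dx^4  (order 4).
h: a_k = 2, 0, -17, 0, 161/12, 0, …
ICs: h(0) = 2, h′(0) = 0, h′′(0) = -34, h′′′(0) = 0.

f: a_k = -2, 0, 1, 0, -1/12, 0, …
g: a_k = 4, 0, -18, 0, 27/2, 0, …
Weyl lclm of L_f,L_g ⇒ L₀ (ord ≤ 4).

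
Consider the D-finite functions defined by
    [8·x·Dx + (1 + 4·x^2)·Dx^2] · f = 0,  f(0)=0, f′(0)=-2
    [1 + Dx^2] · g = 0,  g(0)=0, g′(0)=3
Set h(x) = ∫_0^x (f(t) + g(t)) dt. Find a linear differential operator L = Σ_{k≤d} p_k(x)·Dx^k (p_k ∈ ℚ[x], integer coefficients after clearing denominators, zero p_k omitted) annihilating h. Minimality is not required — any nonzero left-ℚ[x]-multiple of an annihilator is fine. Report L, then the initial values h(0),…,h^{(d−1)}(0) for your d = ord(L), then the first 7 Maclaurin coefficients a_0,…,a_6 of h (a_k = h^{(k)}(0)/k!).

L = (-376·x + 1600·x^3 + 128·x^5)·Dx^2 + (-7 + 76·x^2 + 432·x^4 + 64·x^6)·Dx^3 + (-376·x + 1600·x^3 + 128·x^5)·Dx^4 + (-7 + 76·x^2 + 432·x^4 + 64·x^6)·Dx^5  (order 5).
h: a_k = 0, 0, 1/2, 0, 13/24, 0, -17/16, …
ICs: h(0) = 0, h′(0) = 0, h′′(0) = 1, h′′′(0) = 0, h′′′′(0) = 13.

f: a_k = 0, -2, 0, 8/3, 0, -32/5, 0, …
g: a_k = 0, 3, 0, -1/2, 0, 1/40, 0, …
Weyl lclm of L_f,L_g ⇒ L₀ (ord ≤ 4).
Integrate: L := L₀·Dx.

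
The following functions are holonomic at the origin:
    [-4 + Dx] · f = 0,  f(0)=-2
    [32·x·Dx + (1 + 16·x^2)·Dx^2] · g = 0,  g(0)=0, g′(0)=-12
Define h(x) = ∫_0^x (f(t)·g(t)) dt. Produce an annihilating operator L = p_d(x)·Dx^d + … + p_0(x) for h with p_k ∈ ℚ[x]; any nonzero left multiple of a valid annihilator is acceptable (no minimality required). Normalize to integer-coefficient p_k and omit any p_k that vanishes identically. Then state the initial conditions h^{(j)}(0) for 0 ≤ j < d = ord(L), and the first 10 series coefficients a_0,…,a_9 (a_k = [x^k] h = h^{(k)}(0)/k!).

f: a_k = -2, -8, -16, -64/3, -64/3, -256/15, -512/45, -2048/315, -1024/315, -4096/2835, …
g: a_k = 0, -12, 0, 64, 0, -3072/5, 0, 49152/7, 0, -262144/3, …
Product ⇒ symmetric product L₀, ord ≤ 2.
h=∫₀ˣh₀: take L = L₀·Dx.
L = (16 - 128·x + 256·x^2)·Dx + (-8 + 32·x - 128·x^2)·Dx^2 + (1 + 16·x^2)·Dx^3  (order 3).
h: a_k = 0, 0, 12, 32, 16, -256/5, 384/5, 11264/21, -23808/35, -925696/189, …
ICs: h(0) = 0, h′(0) = 0, h′′(0) = 24.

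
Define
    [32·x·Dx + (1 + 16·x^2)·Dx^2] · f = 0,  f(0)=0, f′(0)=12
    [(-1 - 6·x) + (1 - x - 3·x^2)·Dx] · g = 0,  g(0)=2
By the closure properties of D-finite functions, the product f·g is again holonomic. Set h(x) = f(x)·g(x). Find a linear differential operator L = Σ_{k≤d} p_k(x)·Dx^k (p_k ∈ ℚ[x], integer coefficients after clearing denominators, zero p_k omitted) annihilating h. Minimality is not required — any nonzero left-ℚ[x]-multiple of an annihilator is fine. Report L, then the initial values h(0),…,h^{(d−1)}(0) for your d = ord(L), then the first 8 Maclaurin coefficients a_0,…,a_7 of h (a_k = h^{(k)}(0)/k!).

L = (6 + 32·x + 288·x^2) + (2 - 20·x + 64·x^2 + 288·x^3)·Dx + (-1 + x - 13·x^2 + 16·x^3 + 48·x^4)·Dx^2  (order 2).
h: a_k = 0, 24, 24, -32, 40, 5864/5, 6464/5, -323128/35, …
ICs: h(0) = 0, h′(0) = 24.

f: a_k = 0, 12, 0, -64, 0, 3072/5, 0, -49152/7, …
g: a_k = 2, 2, 8, 14, 38, 80, 194, 434, …
Product ⇒ symmetric product L₀, ord ≤ 2.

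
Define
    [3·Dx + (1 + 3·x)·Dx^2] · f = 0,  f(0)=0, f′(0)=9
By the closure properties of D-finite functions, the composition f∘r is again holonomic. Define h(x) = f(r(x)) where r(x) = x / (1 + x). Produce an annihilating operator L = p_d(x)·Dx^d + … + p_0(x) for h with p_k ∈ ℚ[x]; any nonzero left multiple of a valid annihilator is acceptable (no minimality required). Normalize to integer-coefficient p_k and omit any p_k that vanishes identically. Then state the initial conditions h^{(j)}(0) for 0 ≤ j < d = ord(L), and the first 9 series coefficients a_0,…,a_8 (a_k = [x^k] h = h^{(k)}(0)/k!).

f: a_k = 0, 9, -27/2, 27, -243/4, 729/5, -729/2, 6561/7, -19683/8, …
L₀ from L_f via x↦r, Dx↦r'^{-1}Dx.
L = (5 + 8·x)·Dx + (1 + 5·x + 4·x^2)·Dx^2  (order 2).
h: a_k = 0, 9, -45/2, 63, -765/4, 3069/5, -4095/2, 49149/7, -196605/8, …
ICs: h(0) = 0, h′(0) = 9.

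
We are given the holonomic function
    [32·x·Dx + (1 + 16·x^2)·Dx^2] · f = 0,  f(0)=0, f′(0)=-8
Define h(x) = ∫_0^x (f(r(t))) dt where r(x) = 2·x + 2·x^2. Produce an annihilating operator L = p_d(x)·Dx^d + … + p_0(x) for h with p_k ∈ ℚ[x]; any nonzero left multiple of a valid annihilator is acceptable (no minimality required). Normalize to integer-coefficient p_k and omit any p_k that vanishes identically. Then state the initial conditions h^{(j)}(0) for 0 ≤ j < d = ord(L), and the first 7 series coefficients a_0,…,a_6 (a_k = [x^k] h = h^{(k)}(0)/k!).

L = (-2 + 128·x + 512·x^2 + 768·x^3 + 384·x^4)·Dx^2 + (1 + 2·x + 64·x^2 + 256·x^3 + 320·x^4 + 128·x^5)·Dx^3  (order 3).
h: a_k = 0, 0, -8, -16/3, 256/3, 1024/5, -30208/15, …
ICs: h(0) = 0, h′(0) = 0, h′′(0) = -16.

f: a_k = 0, -8, 0, 128/3, 0, -2048/5, 0, …
Change of var in L_f (x↦r) gives L₀.
h=∫₀ˣh₀: take L = L₀·Dx.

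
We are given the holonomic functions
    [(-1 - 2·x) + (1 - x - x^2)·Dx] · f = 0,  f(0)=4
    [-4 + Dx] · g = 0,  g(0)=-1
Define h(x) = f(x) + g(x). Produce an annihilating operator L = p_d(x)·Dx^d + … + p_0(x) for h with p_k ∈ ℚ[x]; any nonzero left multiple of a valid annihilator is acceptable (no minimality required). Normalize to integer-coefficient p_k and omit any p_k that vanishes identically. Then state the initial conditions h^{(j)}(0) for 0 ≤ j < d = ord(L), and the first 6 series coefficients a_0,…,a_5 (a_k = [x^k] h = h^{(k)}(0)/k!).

f: a_k = 4, 4, 8, 12, 20, 32, …
g: a_k = -1, -4, -8, -32/3, -32/3, -128/15, …
Sum ⇒ L₀ = lclm(L_f,L_g) in ℚ(x)⟨Dx⟩.
L = (-8·x - 72·x^2 - 32·x^3) + (-12 + 38·x + 22·x^2 - 32·x^3 - 16·x^4)·Dx + (3 - 9·x - x^2 + 10·x^3 + 4·x^4)·Dx^2  (order 2).
h: a_k = 3, 0, 0, 4/3, 28/3, 352/15, …
ICs: h(0) = 3, h′(0) = 0.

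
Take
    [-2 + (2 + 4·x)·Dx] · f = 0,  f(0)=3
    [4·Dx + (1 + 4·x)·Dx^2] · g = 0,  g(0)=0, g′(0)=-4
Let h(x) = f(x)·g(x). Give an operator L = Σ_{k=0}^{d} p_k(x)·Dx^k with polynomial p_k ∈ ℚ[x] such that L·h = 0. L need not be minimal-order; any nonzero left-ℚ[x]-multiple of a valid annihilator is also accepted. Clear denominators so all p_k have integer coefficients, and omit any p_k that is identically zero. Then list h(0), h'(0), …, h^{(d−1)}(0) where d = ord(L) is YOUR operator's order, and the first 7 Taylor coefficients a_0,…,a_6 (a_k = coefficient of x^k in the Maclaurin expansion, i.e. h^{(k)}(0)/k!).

L = (-1 + 4·x) + (2 + 4·x)·Dx + (1 + 8·x + 20·x^2 + 16·x^3)·Dx^2  (order 2).
h: a_k = 0, -12, 12, -34, 110, -3709/10, 12801/10, …
ICs: h(0) = 0, h′(0) = -12.

f: a_k = 3, 3, -3/2, 3/2, -15/8, 21/8, -63/16, …
g: a_k = 0, -4, 8, -64/3, 64, -1024/5, 2048/3, …
h₀=f·g: eliminate ⇒ L₀, order ≤ 1·2.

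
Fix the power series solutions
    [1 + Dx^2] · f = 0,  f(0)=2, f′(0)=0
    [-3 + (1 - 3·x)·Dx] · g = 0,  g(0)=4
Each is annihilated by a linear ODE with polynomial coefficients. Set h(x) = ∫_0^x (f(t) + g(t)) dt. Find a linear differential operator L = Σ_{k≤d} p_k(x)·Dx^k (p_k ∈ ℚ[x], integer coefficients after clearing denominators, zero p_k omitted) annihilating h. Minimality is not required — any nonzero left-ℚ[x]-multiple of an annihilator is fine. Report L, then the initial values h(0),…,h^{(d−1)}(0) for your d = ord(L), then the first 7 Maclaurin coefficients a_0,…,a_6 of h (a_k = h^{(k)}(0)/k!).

L = (-165 + 18·x - 27·x^2)·Dx + (19 - 63·x + 27·x^2 - 27·x^3)·Dx^2 + (-165 + 18·x - 27·x^2)·Dx^3 + (19 - 63·x + 27·x^2 - 27·x^3)·Dx^4  (order 4).
h: a_k = 0, 6, 6, 35/3, 27, 3889/60, 162, …
ICs: h(0) = 0, h′(0) = 6, h′′(0) = 12, h′′′(0) = 70.

f: a_k = 2, 0, -1, 0, 1/12, 0, -1/360, …
g: a_k = 4, 12, 36, 108, 324, 972, 2916, …
L₀ := lclm(L_f,L_g); ord L₀ ≤ 2+1.
∫: right-multiply L₀ by Dx.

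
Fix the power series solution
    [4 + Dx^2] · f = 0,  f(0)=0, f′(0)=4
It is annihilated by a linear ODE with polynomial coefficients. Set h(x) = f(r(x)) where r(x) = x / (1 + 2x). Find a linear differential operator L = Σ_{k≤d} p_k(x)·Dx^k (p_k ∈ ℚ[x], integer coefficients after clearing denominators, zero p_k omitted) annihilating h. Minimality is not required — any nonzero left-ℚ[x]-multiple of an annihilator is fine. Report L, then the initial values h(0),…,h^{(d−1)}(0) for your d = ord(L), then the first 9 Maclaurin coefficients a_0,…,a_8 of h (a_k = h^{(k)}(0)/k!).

L = 4 + (4 + 24·x + 48·x^2 + 32·x^3)·Dx + (1 + 8·x + 24·x^2 + 32·x^3 + 16·x^4)·Dx^2  (order 2).
h: a_k = 0, 4, -8, 40/3, -16, 8/15, 80, -110896/315, 50912/45, …
ICs: h(0) = 0, h′(0) = 4.

f: a_k = 0, 4, 0, -8/3, 0, 8/15, 0, -16/315, 0, …
Substitute x→r, Dx→(1/r')Dx; clear ⇒ L₀.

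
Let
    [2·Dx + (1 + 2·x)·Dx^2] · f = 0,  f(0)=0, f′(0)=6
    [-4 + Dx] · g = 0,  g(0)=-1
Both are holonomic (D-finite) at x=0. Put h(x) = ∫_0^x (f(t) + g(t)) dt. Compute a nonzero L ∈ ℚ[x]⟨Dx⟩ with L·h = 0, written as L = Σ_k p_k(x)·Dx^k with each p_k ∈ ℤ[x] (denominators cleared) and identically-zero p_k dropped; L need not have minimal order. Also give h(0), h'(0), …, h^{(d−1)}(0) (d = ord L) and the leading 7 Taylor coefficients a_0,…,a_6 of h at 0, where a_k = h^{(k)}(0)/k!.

L = (-32 - 32·x)·Dx^2 + (-4 - 32·x - 32·x^2)·Dx^3 + (3 + 10·x + 8·x^2)·Dx^4  (order 4).
h: a_k = 0, -1, 1, -14/3, -2/3, -68/15, 16/9, …
ICs: h(0) = 0, h′(0) = -1, h′′(0) = 2, h′′′(0) = -28.

f: a_k = 0, 6, -6, 8, -12, 96/5, -32, …
g: a_k = -1, -4, -8, -32/3, -32/3, -128/15, -256/45, …
Weyl lclm of L_f,L_g ⇒ L₀ (ord ≤ 3).
∫: right-multiply L₀ by Dx.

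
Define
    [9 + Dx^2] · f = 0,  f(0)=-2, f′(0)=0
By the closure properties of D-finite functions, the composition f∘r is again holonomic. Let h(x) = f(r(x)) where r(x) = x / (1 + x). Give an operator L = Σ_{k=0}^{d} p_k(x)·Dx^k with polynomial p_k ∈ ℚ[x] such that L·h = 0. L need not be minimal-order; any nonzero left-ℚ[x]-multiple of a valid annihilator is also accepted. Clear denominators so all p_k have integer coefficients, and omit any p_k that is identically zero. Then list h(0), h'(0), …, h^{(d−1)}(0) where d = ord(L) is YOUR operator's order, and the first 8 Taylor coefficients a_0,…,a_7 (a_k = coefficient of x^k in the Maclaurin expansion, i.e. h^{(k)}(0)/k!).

f: a_k = -2, 0, 9, 0, -27/4, 0, 81/40, 0, …
h₀=f(r): pull back L_f along r ⇒ L₀.
L = 9 + (2 + 6·x + 6·x^2 + 2·x^3)·Dx + (1 + 4·x + 6·x^2 + 4·x^3 + x^4)·Dx^2  (order 2).
h: a_k = -2, 0, 9, -18, 81/4, -9, -819/40, 1377/20, …
ICs: h(0) = -2, h′(0) = 0.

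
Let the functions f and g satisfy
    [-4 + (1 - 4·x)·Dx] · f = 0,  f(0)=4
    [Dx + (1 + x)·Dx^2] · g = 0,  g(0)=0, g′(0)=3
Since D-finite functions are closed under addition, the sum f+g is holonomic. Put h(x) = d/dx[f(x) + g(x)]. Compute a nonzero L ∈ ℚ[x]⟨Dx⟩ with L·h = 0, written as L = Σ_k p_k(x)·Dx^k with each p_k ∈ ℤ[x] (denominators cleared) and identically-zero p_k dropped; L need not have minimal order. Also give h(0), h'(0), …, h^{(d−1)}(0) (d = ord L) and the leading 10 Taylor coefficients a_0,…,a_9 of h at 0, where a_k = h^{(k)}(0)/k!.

f: a_k = 4, 16, 64, 256, 1024, 4096, 16384, 65536, 262144, 1048576, …
g: a_k = 0, 3, -3/2, 1, -3/4, 3/5, -1/2, 3/7, -3/8, 1/3, …
L₀ := lclm(L_f,L_g); ord L₀ ≤ 1+2.
Differentiate: ansatz ord ≤ ord L₀ ⇒ L.
L = (112 + 32·x) + (94 + 208·x + 64·x^2)·Dx + (-9 + 23·x + 48·x^2 + 16·x^3)·Dx^2  (order 2).
h: a_k = 19, 125, 771, 4093, 20483, 98301, 458755, 2097149, 9437187, 41943037, …
ICs: h(0) = 19, h′(0) = 125.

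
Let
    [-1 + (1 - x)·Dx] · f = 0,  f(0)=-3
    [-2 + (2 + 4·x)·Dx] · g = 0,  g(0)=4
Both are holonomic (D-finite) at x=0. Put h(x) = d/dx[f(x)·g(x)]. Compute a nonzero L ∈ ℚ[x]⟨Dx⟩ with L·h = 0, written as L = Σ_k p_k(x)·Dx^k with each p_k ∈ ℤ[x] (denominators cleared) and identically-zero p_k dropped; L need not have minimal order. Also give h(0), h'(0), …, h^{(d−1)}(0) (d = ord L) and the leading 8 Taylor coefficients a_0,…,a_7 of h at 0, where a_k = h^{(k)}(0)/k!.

f: a_k = -3, -3, -3, -3, -3, -3, -3, -3, …
g: a_k = 4, 4, -2, 2, -5/2, 7/2, -21/4, 33/4, …
Sym-product of L_f,L_g gives L₀ (≤ ord 1).
h₀' ⇒ L via d/dx closure of L₀.
L = (3 + 12·x + 3·x^2) + (-2 - 3·x + 3·x^2 + 2·x^3)·Dx  (order 1).
h: a_k = -24, -36, -72, -66, -135, -135/2, -252, 135/4, …
ICs: h(0) = -24.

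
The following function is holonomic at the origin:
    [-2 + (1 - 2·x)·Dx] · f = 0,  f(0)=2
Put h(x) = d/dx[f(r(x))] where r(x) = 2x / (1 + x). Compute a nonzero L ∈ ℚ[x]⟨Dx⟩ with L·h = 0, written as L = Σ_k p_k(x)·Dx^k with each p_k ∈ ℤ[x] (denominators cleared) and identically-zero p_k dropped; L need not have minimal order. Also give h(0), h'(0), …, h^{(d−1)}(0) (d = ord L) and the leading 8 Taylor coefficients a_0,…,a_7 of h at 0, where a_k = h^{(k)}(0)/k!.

f: a_k = 2, 4, 8, 16, 32, 64, 128, 256, …
Change of var in L_f (x↦r) gives L₀.
Derive L from L₀ (diff closure).
L = 6 + (-1 + 3·x)·Dx  (order 1).
h: a_k = 8, 48, 216, 864, 3240, 11664, 40824, 139968, …
ICs: h(0) = 8.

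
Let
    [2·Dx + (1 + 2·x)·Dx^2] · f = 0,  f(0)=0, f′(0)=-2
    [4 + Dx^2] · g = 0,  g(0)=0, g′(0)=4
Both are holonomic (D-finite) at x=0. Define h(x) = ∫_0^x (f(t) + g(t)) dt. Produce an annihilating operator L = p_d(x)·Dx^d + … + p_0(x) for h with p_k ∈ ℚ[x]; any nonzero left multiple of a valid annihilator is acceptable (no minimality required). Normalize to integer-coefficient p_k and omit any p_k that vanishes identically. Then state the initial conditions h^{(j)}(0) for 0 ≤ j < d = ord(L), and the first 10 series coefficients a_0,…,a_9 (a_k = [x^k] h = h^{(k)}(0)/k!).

f: a_k = 0, -2, 2, -8/3, 4, -32/5, 32/3, -128/7, 32, -512/9, …
g: a_k = 0, 4, 0, -8/3, 0, 8/15, 0, -16/315, 0, 8/2835, …
Weyl lclm of L_f,L_g ⇒ L₀ (ord ≤ 4).
h=∫₀ˣh₀: take L = L₀·Dx.
L = (56 + 32·x + 32·x^2)·Dx^2 + (12 + 40·x + 48·x^2 + 32·x^3)·Dx^3 + (14 + 8·x + 8·x^2)·Dx^4 + (3 + 10·x + 12·x^2 + 8·x^3)·Dx^5  (order 5).
h: a_k = 0, 0, 1, 2/3, -4/3, 4/5, -44/45, 32/21, -722/315, 32/9, …
ICs: h(0) = 0, h′(0) = 0, h′′(0) = 2, h′′′(0) = 4, h′′′′(0) = -32.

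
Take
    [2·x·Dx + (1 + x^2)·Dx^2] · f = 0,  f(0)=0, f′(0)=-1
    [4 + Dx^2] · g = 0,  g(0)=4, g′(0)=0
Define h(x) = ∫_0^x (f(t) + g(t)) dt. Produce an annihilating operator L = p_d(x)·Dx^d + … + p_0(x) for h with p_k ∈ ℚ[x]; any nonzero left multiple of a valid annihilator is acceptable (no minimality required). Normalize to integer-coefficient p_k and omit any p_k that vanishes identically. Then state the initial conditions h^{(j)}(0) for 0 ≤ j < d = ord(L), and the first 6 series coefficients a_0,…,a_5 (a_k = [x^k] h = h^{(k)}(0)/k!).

L = (-32·x + 80·x^3 + 16·x^5)·Dx^2 + (4 + 32·x^2 + 36·x^4 + 8·x^6)·Dx^3 + (-8·x + 20·x^3 + 4·x^5)·Dx^4 + (1 + 8·x^2 + 9·x^4 + 2·x^6)·Dx^5  (order 5).
h: a_k = 0, 4, -1/2, -8/3, 1/12, 8/15, …
ICs: h(0) = 0, h′(0) = 4, h′′(0) = -1, h′′′(0) = -16, h′′′′(0) = 2.

f: a_k = 0, -1, 0, 1/3, 0, -1/5, …
g: a_k = 4, 0, -8, 0, 8/3, 0, …
L₀ := lclm(L_f,L_g); ord L₀ ≤ 2+2.
h=∫h₀ ⇒ L = L₀·Dx.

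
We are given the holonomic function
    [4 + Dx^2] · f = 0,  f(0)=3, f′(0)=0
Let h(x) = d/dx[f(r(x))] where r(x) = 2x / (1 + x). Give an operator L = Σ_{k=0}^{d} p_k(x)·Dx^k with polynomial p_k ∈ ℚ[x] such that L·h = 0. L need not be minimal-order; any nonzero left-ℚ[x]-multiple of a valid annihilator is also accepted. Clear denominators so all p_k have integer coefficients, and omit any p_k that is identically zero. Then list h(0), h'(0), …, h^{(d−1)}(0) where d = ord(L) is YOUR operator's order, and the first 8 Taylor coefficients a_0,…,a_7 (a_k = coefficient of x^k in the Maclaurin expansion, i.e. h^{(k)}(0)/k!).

L = (22 + 12·x + 6·x^2) + (6 + 18·x + 18·x^2 + 6·x^3)·Dx + (1 + 4·x + 6·x^2 + 4·x^3 + x^4)·Dx^2  (order 2).
h: a_k = 0, -48, 144, -160, -160, 5488/5, -13776/5, 100544/21, …
ICs: h(0) = 0, h′(0) = -48.

f: a_k = 3, 0, -6, 0, 2, 0, -4/15, 0, …
L₀ from L_f via x↦r, Dx↦r'^{-1}Dx.
Differentiate: ansatz ord ≤ ord L₀ ⇒ L.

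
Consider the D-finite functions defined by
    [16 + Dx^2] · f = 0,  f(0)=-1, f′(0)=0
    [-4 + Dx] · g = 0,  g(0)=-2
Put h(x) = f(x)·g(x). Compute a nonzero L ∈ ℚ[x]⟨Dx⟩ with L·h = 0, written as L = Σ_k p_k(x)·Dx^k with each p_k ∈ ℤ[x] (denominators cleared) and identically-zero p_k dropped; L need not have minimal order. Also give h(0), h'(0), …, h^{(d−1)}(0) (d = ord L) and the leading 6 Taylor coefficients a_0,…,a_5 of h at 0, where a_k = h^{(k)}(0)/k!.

f: a_k = -1, 0, 8, 0, -32/3, 0, …
g: a_k = -2, -8, -16, -64/3, -64/3, -256/15, …
Sym-product of L_f,L_g gives L₀ (≤ ord 2).
L = 32 - 8·Dx + Dx^2  (order 2).
h: a_k = 2, 8, 0, -128/3, -256/3, -1024/15, …
ICs: h(0) = 2, h′(0) = 8.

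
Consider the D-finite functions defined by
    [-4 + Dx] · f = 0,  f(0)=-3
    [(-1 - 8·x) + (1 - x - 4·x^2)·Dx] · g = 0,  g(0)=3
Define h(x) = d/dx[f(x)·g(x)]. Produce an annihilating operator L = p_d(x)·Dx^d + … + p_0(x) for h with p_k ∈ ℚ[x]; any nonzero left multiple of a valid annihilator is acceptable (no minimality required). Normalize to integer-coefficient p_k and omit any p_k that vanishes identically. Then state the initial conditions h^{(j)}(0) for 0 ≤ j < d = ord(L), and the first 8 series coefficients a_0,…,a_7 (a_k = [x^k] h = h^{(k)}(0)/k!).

f: a_k = -3, -12, -24, -32, -32, -128/5, -256/15, -1024/105, …
g: a_k = 3, 3, 15, 27, 87, 195, 543, 1323, …
Sym-product of L_f,L_g gives L₀ (≤ ord 1).
Differentiate: ansatz ord ≤ ord L₀ ⇒ L.
L = (34 + 48·x - 112·x^2 - 128·x^3 + 256·x^4) + (-5 + x + 40·x^2 - 64·x^4)·Dx  (order 1).
h: a_k = -45, -306, -1287, -4548, -14649, -45174, -674711/5, -13834264/35, …
ICs: h(0) = -45.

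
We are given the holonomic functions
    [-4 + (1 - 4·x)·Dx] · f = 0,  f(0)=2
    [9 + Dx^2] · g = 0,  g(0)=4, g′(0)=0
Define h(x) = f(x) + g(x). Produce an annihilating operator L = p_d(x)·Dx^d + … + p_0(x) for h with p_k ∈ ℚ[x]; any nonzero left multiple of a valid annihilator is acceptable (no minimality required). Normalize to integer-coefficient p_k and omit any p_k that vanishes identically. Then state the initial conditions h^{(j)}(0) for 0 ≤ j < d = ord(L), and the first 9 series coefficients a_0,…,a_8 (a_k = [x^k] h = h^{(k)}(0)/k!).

f: a_k = 2, 8, 32, 128, 512, 2048, 8192, 32768, 131072, …
g: a_k = 4, 0, -18, 0, 27/2, 0, -81/20, 0, 729/1120, …
Weyl lclm of L_f,L_g ⇒ L₀ (ord ≤ 3).
L = (3780 - 2592·x + 5184·x^2) + (-369 + 2124·x - 3888·x^2 + 5184·x^3)·Dx + (420 - 288·x + 576·x^2)·Dx^2 + (-41 + 236·x - 432·x^2 + 576·x^3)·Dx^3  (order 3).
h: a_k = 6, 8, 14, 128, 1051/2, 2048, 163759/20, 32768, 146801369/1120, …
ICs: h(0) = 6, h′(0) = 8, h′′(0) = 28.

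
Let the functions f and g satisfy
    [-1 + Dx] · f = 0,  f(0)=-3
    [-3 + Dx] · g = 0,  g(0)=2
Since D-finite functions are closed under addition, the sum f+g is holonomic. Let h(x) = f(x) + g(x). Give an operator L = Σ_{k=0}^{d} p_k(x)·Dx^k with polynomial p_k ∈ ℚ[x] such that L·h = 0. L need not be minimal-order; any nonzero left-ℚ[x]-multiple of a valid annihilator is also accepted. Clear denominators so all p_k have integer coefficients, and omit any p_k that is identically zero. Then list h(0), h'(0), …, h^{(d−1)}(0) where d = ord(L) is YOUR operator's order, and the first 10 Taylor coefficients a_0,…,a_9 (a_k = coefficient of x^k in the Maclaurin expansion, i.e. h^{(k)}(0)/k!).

L = 3 - 4·Dx + Dx^2  (order 2).
h: a_k = -1, 3, 15/2, 17/2, 53/8, 161/40, 97/48, 1457/1680, 4373/13440, 13121/120960, …
ICs: h(0) = -1, h′(0) = 3.

f: a_k = -3, -3, -3/2, -1/2, -1/8, -1/40, -1/240, -1/1680, -1/13440, -1/120960, …
g: a_k = 2, 6, 9, 9, 27/4, 81/20, 81/40, 243/280, 729/2240, 243/2240, …
h₀=f+g: left-lcm gives L₀, ord ≤ 2.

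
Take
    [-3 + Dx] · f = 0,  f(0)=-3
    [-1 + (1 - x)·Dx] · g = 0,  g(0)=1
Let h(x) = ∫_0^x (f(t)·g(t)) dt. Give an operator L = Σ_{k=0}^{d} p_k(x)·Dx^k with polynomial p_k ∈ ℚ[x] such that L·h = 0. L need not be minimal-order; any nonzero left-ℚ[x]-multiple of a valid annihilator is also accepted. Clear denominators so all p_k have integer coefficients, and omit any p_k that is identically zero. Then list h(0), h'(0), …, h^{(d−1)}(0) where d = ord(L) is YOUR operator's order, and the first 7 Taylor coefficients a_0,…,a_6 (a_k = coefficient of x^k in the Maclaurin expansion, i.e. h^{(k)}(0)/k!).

f: a_k = -3, -9, -27/2, -27/2, -81/8, -243/40, -243/80, …
g: a_k = 1, 1, 1, 1, 1, 1, 1, …
f·g: L₀ = L_f ⊗_s L_g, ord ≤ 1·1.
h=∫₀ˣh₀: take L = L₀·Dx.
L = (4 - 3·x)·Dx + (-1 + x)·Dx^2  (order 2).
h: a_k = 0, -3, -6, -17/2, -39/4, -393/40, -46/5, …
ICs: h(0) = 0, h′(0) = -3.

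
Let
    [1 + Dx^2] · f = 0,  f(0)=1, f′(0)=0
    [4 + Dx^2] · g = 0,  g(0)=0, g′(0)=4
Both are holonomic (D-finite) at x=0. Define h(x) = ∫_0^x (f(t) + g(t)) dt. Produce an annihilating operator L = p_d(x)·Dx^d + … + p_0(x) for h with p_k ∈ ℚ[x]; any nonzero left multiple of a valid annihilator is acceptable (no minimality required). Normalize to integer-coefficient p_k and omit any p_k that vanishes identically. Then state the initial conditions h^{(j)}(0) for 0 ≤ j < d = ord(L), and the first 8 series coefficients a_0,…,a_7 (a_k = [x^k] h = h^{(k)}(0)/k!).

f: a_k = 1, 0, -1/2, 0, 1/24, 0, -1/720, 0, …
g: a_k = 0, 4, 0, -8/3, 0, 8/15, 0, -16/315, …
Weyl lclm of L_f,L_g ⇒ L₀ (ord ≤ 4).
∫: right-multiply L₀ by Dx.
L = 4·Dx + 5·Dx^3 + Dx^5  (order 5).
h: a_k = 0, 1, 2, -1/6, -2/3, 1/120, 4/45, -1/5040, …
ICs: h(0) = 0, h′(0) = 1, h′′(0) = 4, h′′′(0) = -1, h′′′′(0) = -16.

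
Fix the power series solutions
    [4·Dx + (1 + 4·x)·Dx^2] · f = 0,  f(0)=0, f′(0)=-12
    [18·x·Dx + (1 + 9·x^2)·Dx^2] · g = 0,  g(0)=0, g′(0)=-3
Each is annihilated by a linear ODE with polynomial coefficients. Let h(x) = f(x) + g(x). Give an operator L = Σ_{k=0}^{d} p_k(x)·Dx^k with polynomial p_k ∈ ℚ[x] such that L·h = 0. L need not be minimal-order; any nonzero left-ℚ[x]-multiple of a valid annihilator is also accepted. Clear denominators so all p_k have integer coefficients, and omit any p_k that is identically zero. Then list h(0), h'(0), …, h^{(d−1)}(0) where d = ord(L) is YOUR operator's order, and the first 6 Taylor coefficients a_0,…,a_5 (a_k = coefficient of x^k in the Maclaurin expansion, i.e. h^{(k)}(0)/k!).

f: a_k = 0, -12, 24, -64, 192, -3072/5, …
g: a_k = 0, -3, 0, 9, 0, -243/5, …
f+g: L₀ = lclm(L_f,L_g), ord ≤ 2+2.
L = (-36 - 432·x + 972·x^2 + 1296·x^3)·Dx + (-25 - 72·x - 189·x^2 + 1944·x^3 + 2592·x^4)·Dx^2 + (-2 + x + 36·x^2 + 81·x^3 + 486·x^4 + 648·x^5)·Dx^3  (order 3).
h: a_k = 0, -15, 24, -55, 192, -663, …
ICs: h(0) = 0, h′(0) = -15, h′′(0) = 48.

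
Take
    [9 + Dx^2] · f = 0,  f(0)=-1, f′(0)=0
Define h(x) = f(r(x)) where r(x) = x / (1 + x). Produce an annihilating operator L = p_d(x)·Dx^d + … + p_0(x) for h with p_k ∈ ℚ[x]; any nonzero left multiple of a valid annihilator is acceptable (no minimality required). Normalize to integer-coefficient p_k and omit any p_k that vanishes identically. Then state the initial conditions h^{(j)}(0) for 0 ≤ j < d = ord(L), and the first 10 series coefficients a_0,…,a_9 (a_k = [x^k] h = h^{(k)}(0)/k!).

L = 9 + (2 + 6·x + 6·x^2 + 2·x^3)·Dx + (1 + 4·x + 6·x^2 + 4·x^3 + x^4)·Dx^2  (order 2).
h: a_k = -1, 0, 9/2, -9, 81/8, -9/2, -819/80, 1377/40, -293553/4480, 54657/560, …
ICs: h(0) = -1, h′(0) = 0.

f: a_k = -1, 0, 9/2, 0, -27/8, 0, 81/80, 0, -729/4480, 0, …
f∘r: x↦r, Dx↦Dx/r' in L_f ⇒ L₀.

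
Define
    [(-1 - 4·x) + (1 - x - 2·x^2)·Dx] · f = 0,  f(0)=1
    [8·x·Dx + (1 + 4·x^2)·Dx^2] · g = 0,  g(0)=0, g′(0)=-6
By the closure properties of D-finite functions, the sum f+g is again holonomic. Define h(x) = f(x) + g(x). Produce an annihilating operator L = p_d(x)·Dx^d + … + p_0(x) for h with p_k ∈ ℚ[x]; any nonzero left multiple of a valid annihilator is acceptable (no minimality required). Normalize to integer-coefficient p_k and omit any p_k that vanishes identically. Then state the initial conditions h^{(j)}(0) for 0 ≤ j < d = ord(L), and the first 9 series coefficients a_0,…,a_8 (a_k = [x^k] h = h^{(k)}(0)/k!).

f: a_k = 1, 1, 3, 5, 11, 21, 43, 85, 171, …
g: a_k = 0, -6, 0, 8, 0, -96/5, 0, 384/7, 0, …
f+g: L₀ = lclm(L_f,L_g), ord ≤ 1+2.
L = (-24 + 96·x + 864·x^2 + 1536·x^3 + 3264·x^4 + 768·x^6)·Dx + (19 + 80·x + 100·x^2 + 544·x^3 + 1424·x^4 + 2368·x^5 + 192·x^6 + 768·x^7)·Dx^2 + (-3 - 7·x - 32·x^2 + 28·x^3 - 24·x^4 + 240·x^5 + 256·x^6 + 64·x^7 + 128·x^8)·Dx^3  (order 3).
h: a_k = 1, -5, 3, 13, 11, 9/5, 43, 979/7, 171, …
ICs: h(0) = 1, h′(0) = -5, h′′(0) = 6.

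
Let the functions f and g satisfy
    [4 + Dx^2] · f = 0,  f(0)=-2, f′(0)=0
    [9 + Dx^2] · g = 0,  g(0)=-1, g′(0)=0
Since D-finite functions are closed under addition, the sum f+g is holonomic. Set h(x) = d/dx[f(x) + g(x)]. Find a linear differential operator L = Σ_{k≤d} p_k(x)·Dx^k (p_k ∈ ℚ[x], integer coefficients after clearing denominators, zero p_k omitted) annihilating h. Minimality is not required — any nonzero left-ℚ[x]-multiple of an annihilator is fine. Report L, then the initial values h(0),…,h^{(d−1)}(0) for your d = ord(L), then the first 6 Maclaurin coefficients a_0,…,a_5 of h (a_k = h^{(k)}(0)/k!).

L = 36 + 13·Dx^2 + Dx^4  (order 4).
h: a_k = 0, 17, 0, -113/6, 0, 857/120, …
ICs: h(0) = 0, h′(0) = 17, h′′(0) = 0, h′′′(0) = -113.

f: a_k = -2, 0, 4, 0, -4/3, 0, …
g: a_k = -1, 0, 9/2, 0, -27/8, 0, …
f+g: L₀ = lclm(L_f,L_g), ord ≤ 2+2.
h=h₀': d/dx-closure on L₀ ⇒ L.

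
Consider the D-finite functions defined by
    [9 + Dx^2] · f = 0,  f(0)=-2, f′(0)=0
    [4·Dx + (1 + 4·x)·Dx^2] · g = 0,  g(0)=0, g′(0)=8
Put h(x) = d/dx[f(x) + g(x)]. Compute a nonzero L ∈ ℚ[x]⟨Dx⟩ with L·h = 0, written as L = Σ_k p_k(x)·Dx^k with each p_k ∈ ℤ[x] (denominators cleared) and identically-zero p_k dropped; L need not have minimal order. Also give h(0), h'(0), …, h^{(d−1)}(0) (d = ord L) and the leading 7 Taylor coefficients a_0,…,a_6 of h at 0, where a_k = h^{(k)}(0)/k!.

f: a_k = -2, 0, 9, 0, -27/4, 0, 81/40, …
g: a_k = 0, 8, -16, 128/3, -128, 2048/5, -4096/3, …
f+g: L₀ = lclm(L_f,L_g), ord ≤ 2+2.
h=h₀': d/dx-closure on L₀ ⇒ L.
L = (3780 + 2592·x + 5184·x^2) + (369 + 2124·x + 3888·x^2 + 5184·x^3)·Dx + (420 + 288·x + 576·x^2)·Dx^2 + (41 + 236·x + 432·x^2 + 576·x^3)·Dx^3  (order 3).
h: a_k = 8, -14, 128, -539, 2048, -163597/20, 32768, …
ICs: h(0) = 8, h′(0) = -14, h′′(0) = 256.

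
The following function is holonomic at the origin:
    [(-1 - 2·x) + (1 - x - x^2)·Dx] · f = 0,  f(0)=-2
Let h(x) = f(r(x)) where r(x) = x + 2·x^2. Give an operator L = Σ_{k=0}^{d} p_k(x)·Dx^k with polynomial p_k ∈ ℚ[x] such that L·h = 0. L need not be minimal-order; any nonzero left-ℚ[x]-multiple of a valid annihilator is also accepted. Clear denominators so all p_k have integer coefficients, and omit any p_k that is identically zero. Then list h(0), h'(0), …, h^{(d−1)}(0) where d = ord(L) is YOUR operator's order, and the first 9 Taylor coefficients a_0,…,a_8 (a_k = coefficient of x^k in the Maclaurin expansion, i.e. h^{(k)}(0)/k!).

f: a_k = -2, -2, -4, -6, -10, -16, -26, -42, -68, …
L₀ from L_f via x↦r, Dx↦r'^{-1}Dx.
L = (1 + 6·x + 12·x^2 + 16·x^3) + (-1 + x + 3·x^2 + 4·x^3 + 4·x^4)·Dx  (order 1).
h: a_k = -2, -2, -8, -22, -62, -168, -474, -1314, -3656, …
ICs: h(0) = -2.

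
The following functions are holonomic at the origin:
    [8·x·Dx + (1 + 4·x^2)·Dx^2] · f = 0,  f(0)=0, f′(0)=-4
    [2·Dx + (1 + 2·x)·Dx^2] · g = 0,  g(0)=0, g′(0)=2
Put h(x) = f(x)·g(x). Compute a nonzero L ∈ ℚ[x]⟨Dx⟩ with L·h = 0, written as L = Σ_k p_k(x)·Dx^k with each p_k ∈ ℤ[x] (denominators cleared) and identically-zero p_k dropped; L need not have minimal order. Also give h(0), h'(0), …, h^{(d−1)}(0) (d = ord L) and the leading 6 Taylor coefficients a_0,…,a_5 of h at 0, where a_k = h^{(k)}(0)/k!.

f: a_k = 0, -4, 0, 16/3, 0, -64/5, …
g: a_k = 0, 2, -2, 8/3, -4, 32/5, …
Product ⇒ symmetric product L₀, ord ≤ 4.
L = (192 + 704·x + 2560·x^2 + 9984·x^3 + 15360·x^4 + 13312·x^5 + 4096·x^7)·Dx + (72 + 992·x + 4928·x^2 + 15488·x^3 + 34816·x^4 + 47616·x^5 + 35840·x^6 + 6144·x^7 + 14336·x^8)·Dx^2 + (24 + 256·x + 1536·x^2 + 4992·x^3 + 11520·x^4 + 19968·x^5 + 24576·x^6 + 18432·x^7 + 6144·x^8 + 8192·x^9)·Dx^3 + (5 + 36·x + 148·x^2 + 448·x^3 + 1056·x^4 + 1920·x^5 + 2688·x^6 + 3072·x^7 + 2304·x^8 + 1024·x^9 + 1024·x^10)·Dx^4  (order 4).
h: a_k = 0, 0, -8, 8, 0, 16/3, …
ICs: h(0) = 0, h′(0) = 0, h′′(0) = -16, h′′′(0) = 48.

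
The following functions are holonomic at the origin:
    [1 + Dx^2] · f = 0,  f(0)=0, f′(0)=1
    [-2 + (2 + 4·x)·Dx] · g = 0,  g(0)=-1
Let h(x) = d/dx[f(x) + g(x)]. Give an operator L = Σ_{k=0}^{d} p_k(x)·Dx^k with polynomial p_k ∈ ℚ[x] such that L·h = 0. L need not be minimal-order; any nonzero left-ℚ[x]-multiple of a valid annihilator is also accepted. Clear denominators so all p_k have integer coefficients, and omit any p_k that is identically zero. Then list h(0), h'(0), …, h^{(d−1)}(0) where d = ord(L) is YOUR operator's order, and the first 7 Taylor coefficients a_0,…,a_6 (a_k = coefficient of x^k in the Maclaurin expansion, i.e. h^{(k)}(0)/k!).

f: a_k = 0, 1, 0, -1/6, 0, 1/120, 0, …
g: a_k = -1, -1, 1/2, -1/2, 5/8, -7/8, 21/16, …
f+g: L₀ = lclm(L_f,L_g), ord ≤ 2+1.
h₀' ⇒ L via d/dx closure of L₀.
L = (-4 - x - x^2) + (-1 - 3·x - 3·x^2 - 2·x^3)·Dx + (-4 - x - x^2)·Dx^2 + (-1 - 3·x - 3·x^2 - 2·x^3)·Dx^3  (order 3).
h: a_k = 0, 1, -2, 5/2, -13/3, 63/8, -2599/180, …
ICs: h(0) = 0, h′(0) = 1, h′′(0) = -4.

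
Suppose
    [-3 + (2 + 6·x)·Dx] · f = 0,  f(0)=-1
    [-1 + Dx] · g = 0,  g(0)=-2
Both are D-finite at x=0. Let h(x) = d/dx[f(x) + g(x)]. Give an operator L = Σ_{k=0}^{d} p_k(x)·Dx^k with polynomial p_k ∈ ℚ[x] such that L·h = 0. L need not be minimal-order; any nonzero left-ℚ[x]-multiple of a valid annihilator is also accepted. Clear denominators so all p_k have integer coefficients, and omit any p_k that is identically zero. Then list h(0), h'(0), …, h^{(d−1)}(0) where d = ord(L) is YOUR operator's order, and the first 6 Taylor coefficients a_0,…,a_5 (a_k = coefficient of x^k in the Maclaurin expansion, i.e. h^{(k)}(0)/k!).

L = (-33 - 18·x) + (23 - 24·x - 36·x^2)·Dx + (10 + 42·x + 36·x^2)·Dx^2  (order 2).
h: a_k = -7/2, 1/4, -97/16, 1183/96, -25579/768, 688777/7680, …
ICs: h(0) = -7/2, h′(0) = 1/4.

f: a_k = -1, -3/2, 9/8, -27/16, 405/128, -1701/256, …
g: a_k = -2, -2, -1, -1/3, -1/12, -1/60, …
L₀ := lclm(L_f,L_g); ord L₀ ≤ 1+1.
Derive L from L₀ (diff closure).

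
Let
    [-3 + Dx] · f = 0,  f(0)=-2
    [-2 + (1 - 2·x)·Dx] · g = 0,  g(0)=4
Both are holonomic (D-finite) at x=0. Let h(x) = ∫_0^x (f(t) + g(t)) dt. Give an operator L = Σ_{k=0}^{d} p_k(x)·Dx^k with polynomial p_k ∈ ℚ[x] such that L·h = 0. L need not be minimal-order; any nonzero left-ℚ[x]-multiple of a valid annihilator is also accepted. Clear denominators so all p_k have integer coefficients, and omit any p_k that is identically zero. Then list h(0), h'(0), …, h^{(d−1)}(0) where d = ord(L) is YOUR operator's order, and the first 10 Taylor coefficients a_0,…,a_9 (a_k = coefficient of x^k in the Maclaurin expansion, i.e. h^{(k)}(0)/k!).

L = (6 + 36·x)·Dx + (1 - 36·x + 36·x^2)·Dx^2 + (-1 + 8·x - 12·x^2)·Dx^3  (order 3).
h: a_k = 0, 2, 1, 7/3, 23/4, 229/20, 2479/120, 10159/280, 143117/2240, 2293031/20160, …
ICs: h(0) = 0, h′(0) = 2, h′′(0) = 2.

f: a_k = -2, -6, -9, -9, -27/4, -81/20, -81/40, -243/280, -729/2240, -243/2240, …
g: a_k = 4, 8, 16, 32, 64, 128, 256, 512, 1024, 2048, …
h₀=f+g: left-lcm gives L₀, ord ≤ 2.
∫: right-multiply L₀ by Dx.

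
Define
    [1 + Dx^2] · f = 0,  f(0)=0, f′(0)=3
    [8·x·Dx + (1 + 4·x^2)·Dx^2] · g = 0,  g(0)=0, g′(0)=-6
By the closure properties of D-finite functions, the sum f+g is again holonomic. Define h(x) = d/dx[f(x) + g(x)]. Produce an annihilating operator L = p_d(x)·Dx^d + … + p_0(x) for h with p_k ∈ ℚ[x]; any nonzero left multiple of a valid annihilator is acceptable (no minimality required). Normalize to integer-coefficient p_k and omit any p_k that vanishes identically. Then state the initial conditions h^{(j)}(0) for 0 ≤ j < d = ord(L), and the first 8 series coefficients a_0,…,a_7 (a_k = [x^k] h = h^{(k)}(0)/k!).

f: a_k = 0, 3, 0, -1/2, 0, 1/40, 0, -1/1680, …
g: a_k = 0, -6, 0, 8, 0, -96/5, 0, 384/7, …
f+g: L₀ = lclm(L_f,L_g), ord ≤ 2+2.
Differentiate: ansatz ord ≤ ord L₀ ⇒ L.
L = (-376·x + 1600·x^3 + 128·x^5) + (-7 + 76·x^2 + 432·x^4 + 64·x^6)·Dx + (-376·x + 1600·x^3 + 128·x^5)·Dx^2 + (-7 + 76·x^2 + 432·x^4 + 64·x^6)·Dx^3  (order 3).
h: a_k = -3, 0, 45/2, 0, -767/8, 0, 92159/240, 0, …
ICs: h(0) = -3, h′(0) = 0, h′′(0) = 45.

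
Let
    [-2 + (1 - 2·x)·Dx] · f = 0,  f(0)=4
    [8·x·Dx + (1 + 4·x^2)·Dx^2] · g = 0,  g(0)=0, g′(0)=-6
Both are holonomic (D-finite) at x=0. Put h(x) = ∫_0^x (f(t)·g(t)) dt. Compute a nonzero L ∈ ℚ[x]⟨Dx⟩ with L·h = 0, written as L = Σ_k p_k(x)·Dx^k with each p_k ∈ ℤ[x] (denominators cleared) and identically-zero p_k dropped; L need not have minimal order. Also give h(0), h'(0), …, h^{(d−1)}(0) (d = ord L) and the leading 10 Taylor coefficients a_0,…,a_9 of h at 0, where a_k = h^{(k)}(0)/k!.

L = 16·x·Dx + (4 - 8·x + 32·x^2)·Dx^2 + (-1 + 2·x - 4·x^2 + 8·x^3)·Dx^3  (order 3).
h: a_k = 0, 0, -12, -16, -16, -128/5, -832/15, -3328/35, -4864/35, -77824/315, …
ICs: h(0) = 0, h′(0) = 0, h′′(0) = -24.

f: a_k = 4, 8, 16, 32, 64, 128, 256, 512, 1024, 2048, …
g: a_k = 0, -6, 0, 8, 0, -96/5, 0, 384/7, 0, -512/3, …
h₀=f·g: eliminate ⇒ L₀, order ≤ 1·2.
h=∫₀ˣh₀: take L = L₀·Dx.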